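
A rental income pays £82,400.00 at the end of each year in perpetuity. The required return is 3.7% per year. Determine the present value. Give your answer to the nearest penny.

Periodic rate r = 0.037 per year.
Level perpetuity: PV = PMT / r = 82,400 / (0.037) = £2,227,027.03.

£2,227,027.03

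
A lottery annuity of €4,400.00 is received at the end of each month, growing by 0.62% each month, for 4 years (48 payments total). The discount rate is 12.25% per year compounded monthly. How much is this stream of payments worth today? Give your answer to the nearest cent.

Periodic rate r = 0.1225/12 per month; n is counted in months.
Growing ordinary annuity: PV = PMT₁ × [1 − ((1+g)/(1+r))^n] / (r − g) = 4,400 × [1 − ((1+0.0062)/(1+r))^48] / (r − 0.0062) = €190,706.54.

€190,706.54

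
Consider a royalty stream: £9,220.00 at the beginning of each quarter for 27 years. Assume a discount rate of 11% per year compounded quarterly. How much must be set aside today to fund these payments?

£326,095.92

This is an annuity due: 108 payments of £9,220.00 at the beginning of each quarter.
Periodic rate r = 0.11/4 per quarter; n is counted in quarters.
PV = PMT × [(1 − (1+r)^−n)/r] × (1+r) = 9,220 × [1 − (1+r)^−108] / r × (1+r) = £326,095.92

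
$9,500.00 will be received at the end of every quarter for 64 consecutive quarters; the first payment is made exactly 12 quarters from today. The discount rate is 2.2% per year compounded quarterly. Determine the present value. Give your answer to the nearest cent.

$481,404.71

Ordinary annuity of 64 payments, first payment at period 12.
Periodic rate r = 0.022/4 per quarter; n is counted in quarters.
The ordinary-annuity PV formula values the stream one period before the first payment (period 11); discount that back 11 periods:
PV₀ = 9,500 × [1 − (1+r)^−64] / r × (1+r)^−11 = $481,404.71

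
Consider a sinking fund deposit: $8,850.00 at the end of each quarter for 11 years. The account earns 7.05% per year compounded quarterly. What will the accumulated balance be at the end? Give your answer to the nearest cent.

$580,990.72

This is an ordinary annuity: 44 deposits of $8,850.00 at the end of each quarter.
Periodic rate r = 0.0705/4 per quarter; n is counted in quarters.
FV = PMT × [((1+r)^n − 1)/r] = 8,850 × [(1+r)^44 − 1] / r = $580,990.72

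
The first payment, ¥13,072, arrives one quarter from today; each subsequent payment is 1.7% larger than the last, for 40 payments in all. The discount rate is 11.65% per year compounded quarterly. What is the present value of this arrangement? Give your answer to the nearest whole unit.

Periodic rate r = 0.1165/4 per quarter; n is counted in quarters.
Growing ordinary annuity: PV = PMT₁ × [1 − ((1+g)/(1+r))^n] / (r − g) = 13,072 × [1 − ((1+0.017)/(1+r))^40] / (r − 0.017) = ¥407,025.

¥407,025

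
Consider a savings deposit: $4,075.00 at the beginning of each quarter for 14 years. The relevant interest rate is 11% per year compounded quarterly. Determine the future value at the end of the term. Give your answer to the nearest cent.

This is an annuity due: 56 deposits of $4,075.00 at the beginning of each quarter.
Periodic rate r = 0.11/4 per quarter; n is counted in quarters.
FV = PMT × [((1+r)^n − 1)/r] × (1+r) = 4,075 × [(1+r)^56 − 1] / r × (1+r) = $543,342.68

$543,342.68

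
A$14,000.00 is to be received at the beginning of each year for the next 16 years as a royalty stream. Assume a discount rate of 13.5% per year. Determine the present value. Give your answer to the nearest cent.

This is an annuity due: 16 payments of A$14,000.00 at the beginning of each year.
Periodic rate r = 0.135 per year.
PV = PMT × [(1 − (1+r)^−n)/r] × (1+r) = 14,000 × [1 − (1+r)^−16] / r × (1+r) = A$102,184.97

A$102,184.97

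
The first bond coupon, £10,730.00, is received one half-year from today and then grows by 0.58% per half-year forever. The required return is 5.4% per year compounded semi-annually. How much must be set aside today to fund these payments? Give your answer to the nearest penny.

£506,132.08

Periodic rate r = 0.054/2 per half-year.
Growing perpetuity (Gordon): PV = PMT₁ / (r − g) = 10,730 / (r − 0.0058) = £506,132.08.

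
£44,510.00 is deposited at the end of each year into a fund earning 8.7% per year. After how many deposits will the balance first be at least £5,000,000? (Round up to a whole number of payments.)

29 payments

Periodic rate r = 0.087 per year.
Ordinary annuity FV: 5,000,000 = 44,510 × [((1+r)^n − 1)/r].
(1+r)^n = 1 + 5,000,000 × r / 44,510, so n = ln(1 + 5,000,000·r/44,510) / ln(1+r) = 28.49.
Round up to a whole number of payments: n = 29.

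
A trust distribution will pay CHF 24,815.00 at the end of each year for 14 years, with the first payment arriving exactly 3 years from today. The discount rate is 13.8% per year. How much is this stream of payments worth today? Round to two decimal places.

CHF 116,123.65

Ordinary annuity of 14 payments, first payment at period 3.
Periodic rate r = 0.138 per year.
The ordinary-annuity PV formula values the stream one period before the first payment (period 2); discount that back 2 periods:
PV₀ = 24,815 × [1 − (1+r)^−14] / r × (1+r)^−2 = CHF 116,123.65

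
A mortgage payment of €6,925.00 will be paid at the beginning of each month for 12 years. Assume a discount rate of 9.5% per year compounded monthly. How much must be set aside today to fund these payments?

€598,421.05

This is an annuity due: 144 payments of €6,925.00 at the beginning of each month.
Periodic rate r = 0.095/12 per month; n is counted in months.
PV = PMT × [(1 − (1+r)^−n)/r] × (1+r) = 6,925 × [1 − (1+r)^−144] / r × (1+r) = €598,421.05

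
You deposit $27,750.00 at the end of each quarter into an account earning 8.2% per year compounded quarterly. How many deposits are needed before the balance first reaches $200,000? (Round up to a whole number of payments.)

Periodic rate r = 0.082/4 per quarter; n is counted in quarters.
Ordinary annuity FV: 200,000 = 27,750 × [((1+r)^n − 1)/r].
(1+r)^n = 1 + 200,000 × r / 27,750, so n = ln(1 + 200,000·r/27,750) / ln(1+r) = 6.79.
Round up to a whole number of payments: n = 7.

7 payments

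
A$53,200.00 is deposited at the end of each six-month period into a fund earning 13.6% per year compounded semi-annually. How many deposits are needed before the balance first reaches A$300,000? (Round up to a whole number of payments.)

Periodic rate r = 0.136/2 per half-year; n is counted in half-years.
Ordinary annuity FV: 300,000 = 53,200 × [((1+r)^n − 1)/r].
(1+r)^n = 1 + 300,000 × r / 53,200, so n = ln(1 + 300,000·r/53,200) / ln(1+r) = 4.93.
Round up to a whole number of payments: n = 5.

5 payments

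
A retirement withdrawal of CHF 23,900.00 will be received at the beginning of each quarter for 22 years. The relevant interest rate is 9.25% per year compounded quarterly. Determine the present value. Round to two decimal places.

This is an annuity due: 88 payments of CHF 23,900.00 at the beginning of each quarter.
Periodic rate r = 0.0925/4 per quarter; n is counted in quarters.
PV = PMT × [(1 − (1+r)^−n)/r] × (1+r) = 23,900 × [1 − (1+r)^−88] / r × (1+r) = CHF 915,990.68

CHF 915,990.68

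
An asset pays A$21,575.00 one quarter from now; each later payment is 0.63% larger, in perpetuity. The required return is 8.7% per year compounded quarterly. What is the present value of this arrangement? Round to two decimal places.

A$1,396,440.13

Periodic rate r = 0.087/4 per quarter.
Growing perpetuity (Gordon): PV = PMT₁ / (r − g) = 21,575 / (r − 0.0063) = A$1,396,440.13.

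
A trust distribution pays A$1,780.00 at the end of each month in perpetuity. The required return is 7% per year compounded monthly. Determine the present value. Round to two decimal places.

Periodic rate r = 0.07/12 per month.
Level perpetuity: PV = PMT / r = 1,780 / (0.07/12) = A$305,142.86.

A$305,142.86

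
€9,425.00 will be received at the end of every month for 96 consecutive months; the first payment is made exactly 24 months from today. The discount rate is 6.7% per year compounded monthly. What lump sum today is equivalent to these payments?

Ordinary annuity of 96 payments, first payment at period 24.
Periodic rate r = 0.067/12 per month; n is counted in months.
The ordinary-annuity PV formula values the stream one period before the first payment (period 23); discount that back 23 periods:
PV₀ = 9,425 × [1 − (1+r)^−96] / r × (1+r)^−23 = €614,919.02

€614,919.02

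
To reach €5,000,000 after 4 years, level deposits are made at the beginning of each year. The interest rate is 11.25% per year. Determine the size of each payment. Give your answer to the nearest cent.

€950,779.69

Level annuity due; solve FV = PMT × [((1+r)^n − 1)/r] × (1+r) for PMT.
Periodic rate r = 0.1125 per year.
With n = 4: PMT = 5,000,000 / ([((1+r)^n − 1)/r] × (1+r)) = €950,779.69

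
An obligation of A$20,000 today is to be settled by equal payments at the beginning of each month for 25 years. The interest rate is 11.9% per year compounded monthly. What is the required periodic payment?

A$207.11

Level annuity due; solve PV = PMT × [(1 − (1+r)^−n)/r] × (1+r) for PMT.
Periodic rate r = 0.119/12 per month; n is counted in months.
With n = 300: PMT = 20,000 / ([(1 − (1+r)^−n)/r] × (1+r)) = A$207.11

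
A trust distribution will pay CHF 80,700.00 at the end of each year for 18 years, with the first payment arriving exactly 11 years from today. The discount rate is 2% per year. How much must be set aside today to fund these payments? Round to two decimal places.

Ordinary annuity of 18 payments, first payment at period 11.
Periodic rate r = 0.02 per year.
The ordinary-annuity PV formula values the stream one period before the first payment (period 10); discount that back 10 periods:
PV₀ = 80,700 × [1 − (1+r)^−18] / r × (1+r)^−10 = CHF 992,504.07

CHF 992,504.07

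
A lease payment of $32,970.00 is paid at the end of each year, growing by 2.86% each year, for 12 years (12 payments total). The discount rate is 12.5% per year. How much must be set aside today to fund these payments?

$225,285.84

Periodic rate r = 0.125 per year.
Growing ordinary annuity: PV = PMT₁ × [1 − ((1+g)/(1+r))^n] / (r − g) = 32,970 × [1 − ((1+0.0286)/(1+r))^12] / (r − 0.0286) = $225,285.84.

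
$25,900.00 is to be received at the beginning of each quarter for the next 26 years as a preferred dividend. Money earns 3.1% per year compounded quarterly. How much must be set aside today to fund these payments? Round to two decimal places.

This is an annuity due: 104 payments of $25,900.00 at the beginning of each quarter.
Periodic rate r = 0.031/4 per quarter; n is counted in quarters.
PV = PMT × [(1 − (1+r)^−n)/r] × (1+r) = 25,900 × [1 − (1+r)^−104] / r × (1+r) = $1,858,940.70

$1,858,940.70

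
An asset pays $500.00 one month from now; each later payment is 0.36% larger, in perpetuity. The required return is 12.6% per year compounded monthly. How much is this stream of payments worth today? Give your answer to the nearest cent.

$72,463.77

Periodic rate r = 0.126/12 per month.
Growing perpetuity (Gordon): PV = PMT₁ / (r − g) = 500 / (r − 0.0036) = $72,463.77.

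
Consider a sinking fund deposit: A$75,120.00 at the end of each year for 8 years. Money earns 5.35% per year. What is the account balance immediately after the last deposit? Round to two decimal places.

A$726,371.06

This is an ordinary annuity: 8 deposits of A$75,120.00 at the end of each year.
Periodic rate r = 0.0535 per year.
FV = PMT × [((1+r)^n − 1)/r] = 75,120 × [(1+r)^8 − 1] / r = A$726,371.06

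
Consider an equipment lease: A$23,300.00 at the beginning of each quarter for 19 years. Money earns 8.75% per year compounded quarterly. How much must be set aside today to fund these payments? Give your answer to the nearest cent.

A$878,270.89

This is an annuity due: 76 payments of A$23,300.00 at the beginning of each quarter.
Periodic rate r = 0.0875/4 per quarter; n is counted in quarters.
PV = PMT × [(1 − (1+r)^−n)/r] × (1+r) = 23,300 × [1 − (1+r)^−76] / r × (1+r) = A$878,270.89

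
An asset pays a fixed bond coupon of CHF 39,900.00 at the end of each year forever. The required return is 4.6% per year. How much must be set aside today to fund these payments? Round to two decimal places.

CHF 867,391.30

Periodic rate r = 0.046 per year.
Level perpetuity: PV = PMT / r = 39,900 / (0.046) = CHF 867,391.30.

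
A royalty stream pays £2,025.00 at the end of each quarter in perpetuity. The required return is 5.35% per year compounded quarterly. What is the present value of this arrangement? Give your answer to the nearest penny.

£151,401.87

Periodic rate r = 0.0535/4 per quarter.
Level perpetuity: PV = PMT / r = 2,025 / (0.0535/4) = £151,401.87.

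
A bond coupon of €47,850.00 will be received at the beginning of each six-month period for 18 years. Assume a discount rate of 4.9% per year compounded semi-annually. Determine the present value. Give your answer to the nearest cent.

€1,163,773.02

This is an annuity due: 36 payments of €47,850.00 at the beginning of each six-month period.
Periodic rate r = 0.049/2 per half-year; n is counted in half-years.
PV = PMT × [(1 − (1+r)^−n)/r] × (1+r) = 47,850 × [1 − (1+r)^−36] / r × (1+r) = €1,163,773.02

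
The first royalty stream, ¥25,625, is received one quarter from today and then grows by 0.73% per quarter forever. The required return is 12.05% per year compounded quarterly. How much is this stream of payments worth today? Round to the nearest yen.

¥1,122,673

Periodic rate r = 0.1205/4 per quarter.
Growing perpetuity (Gordon): PV = PMT₁ / (r − g) = 25,625 / (r − 0.0073) = ¥1,122,673.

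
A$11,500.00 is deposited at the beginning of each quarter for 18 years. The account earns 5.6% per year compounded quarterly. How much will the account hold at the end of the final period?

This is an annuity due: 72 deposits of A$11,500.00 at the beginning of each quarter.
Periodic rate r = 0.056/4 per quarter; n is counted in quarters.
FV = PMT × [((1+r)^n − 1)/r] × (1+r) = 11,500 × [(1+r)^72 − 1] / r × (1+r) = A$1,433,492.08

A$1,433,492.08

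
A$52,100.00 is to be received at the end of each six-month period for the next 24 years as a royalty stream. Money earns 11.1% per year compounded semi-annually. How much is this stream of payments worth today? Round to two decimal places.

This is an ordinary annuity: 48 payments of A$52,100.00 at the end of each six-month period.
Periodic rate r = 0.111/2 per half-year; n is counted in half-years.
PV = PMT × [(1 − (1+r)^−n)/r] = 52,100 × [1 − (1+r)^−48] / r = A$868,504.43

A$868,504.43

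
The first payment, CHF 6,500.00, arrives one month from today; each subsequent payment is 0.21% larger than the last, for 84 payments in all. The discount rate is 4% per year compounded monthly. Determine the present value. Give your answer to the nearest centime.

Periodic rate r = 0.04/12 per month; n is counted in months.
Growing ordinary annuity: PV = PMT₁ × [1 − ((1+g)/(1+r))^n] / (r − g) = 6,500 × [1 − ((1+0.0021)/(1+r))^84] / (r − 0.0021) = CHF 517,335.29.

CHF 517,335.29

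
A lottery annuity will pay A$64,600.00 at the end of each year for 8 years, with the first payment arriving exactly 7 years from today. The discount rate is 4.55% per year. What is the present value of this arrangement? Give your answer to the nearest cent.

A$325,592.77

Ordinary annuity of 8 payments, first payment at period 7.
Periodic rate r = 0.0455 per year.
The ordinary-annuity PV formula values the stream one period before the first payment (period 6); discount that back 6 periods:
PV₀ = 64,600 × [1 − (1+r)^−8] / r × (1+r)^−6 = A$325,592.77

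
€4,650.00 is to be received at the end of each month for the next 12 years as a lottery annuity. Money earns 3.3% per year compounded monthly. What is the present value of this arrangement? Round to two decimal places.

This is an ordinary annuity: 144 payments of €4,650.00 at the end of each month.
Periodic rate r = 0.033/12 per month; n is counted in months.
PV = PMT × [(1 − (1+r)^−n)/r] = 4,650 × [1 − (1+r)^−144] / r = €552,297.28

€552,297.28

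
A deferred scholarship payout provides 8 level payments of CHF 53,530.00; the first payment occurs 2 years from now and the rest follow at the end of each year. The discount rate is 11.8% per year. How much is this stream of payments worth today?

CHF 239,522.59

Ordinary annuity of 8 payments, first payment at period 2.
Periodic rate r = 0.118 per year.
The ordinary-annuity PV formula values the stream one period before the first payment (period 1); discount that back 1 periods:
PV₀ = 53,530 × [1 − (1+r)^−8] / r × (1+r)^−1 = CHF 239,522.59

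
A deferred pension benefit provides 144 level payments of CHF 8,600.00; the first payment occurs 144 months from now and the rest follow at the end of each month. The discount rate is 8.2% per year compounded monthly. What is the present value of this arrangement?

CHF 297,006.04

Ordinary annuity of 144 payments, first payment at period 144.
Periodic rate r = 0.082/12 per month; n is counted in months.
The ordinary-annuity PV formula values the stream one period before the first payment (period 143); discount that back 143 periods:
PV₀ = 8,600 × [1 − (1+r)^−144] / r × (1+r)^−143 = CHF 297,006.04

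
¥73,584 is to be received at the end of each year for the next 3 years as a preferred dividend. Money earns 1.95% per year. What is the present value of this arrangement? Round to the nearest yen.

This is an ordinary annuity: 3 payments of ¥73,584 at the end of each year.
Periodic rate r = 0.0195 per year.
PV = PMT × [(1 − (1+r)^−n)/r] = 73,584 × [1 − (1+r)^−3] / r = ¥212,415

¥212,415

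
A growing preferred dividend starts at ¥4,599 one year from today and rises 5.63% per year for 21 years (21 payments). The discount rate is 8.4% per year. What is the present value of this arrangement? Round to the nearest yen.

Periodic rate r = 0.084 per year.
Growing ordinary annuity: PV = PMT₁ × [1 − ((1+g)/(1+r))^n] / (r − g) = 4,599 × [1 − ((1+0.0563)/(1+r))^21] / (r − 0.0563) = ¥69,623.

¥69,623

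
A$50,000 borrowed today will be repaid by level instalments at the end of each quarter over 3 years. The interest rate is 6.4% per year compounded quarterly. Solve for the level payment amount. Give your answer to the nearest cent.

A$4,612.60

Level ordinary annuity; solve PV = PMT × [(1 − (1+r)^−n)/r] for PMT.
Periodic rate r = 0.064/4 per quarter; n is counted in quarters.
With n = 12: PMT = 50,000 / ([(1 − (1+r)^−n)/r]) = A$4,612.60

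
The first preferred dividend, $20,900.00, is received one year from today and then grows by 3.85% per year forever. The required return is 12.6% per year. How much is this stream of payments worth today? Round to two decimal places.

Periodic rate r = 0.126 per year.
Growing perpetuity (Gordon): PV = PMT₁ / (r − g) = 20,900 / (r − 0.0385) = $238,857.14.

$238,857.14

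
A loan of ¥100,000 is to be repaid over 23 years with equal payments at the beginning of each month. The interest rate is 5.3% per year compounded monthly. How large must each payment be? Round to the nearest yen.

¥625

Level annuity due; solve PV = PMT × [(1 − (1+r)^−n)/r] × (1+r) for PMT.
Periodic rate r = 0.053/12 per month; n is counted in months.
With n = 276: PMT = 100,000 / ([(1 − (1+r)^−n)/r] × (1+r)) = ¥625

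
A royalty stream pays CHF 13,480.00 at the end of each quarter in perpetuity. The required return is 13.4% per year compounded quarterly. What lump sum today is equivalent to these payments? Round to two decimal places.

CHF 402,388.06

Periodic rate r = 0.134/4 per quarter.
Level perpetuity: PV = PMT / r = 13,480 / (0.134/4) = CHF 402,388.06.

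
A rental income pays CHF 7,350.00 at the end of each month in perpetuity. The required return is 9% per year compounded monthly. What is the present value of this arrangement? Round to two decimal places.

Periodic rate r = 0.09/12 per month.
Level perpetuity: PV = PMT / r = 7,350 / (0.09/12) = CHF 980,000.00.

CHF 980,000.00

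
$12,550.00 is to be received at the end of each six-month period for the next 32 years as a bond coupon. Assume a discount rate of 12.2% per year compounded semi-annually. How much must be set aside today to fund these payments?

This is an ordinary annuity: 64 payments of $12,550.00 at the end of each six-month period.
Periodic rate r = 0.122/2 per half-year; n is counted in half-years.
PV = PMT × [(1 − (1+r)^−n)/r] = 12,550 × [1 − (1+r)^−64] / r = $201,086.89

$201,086.89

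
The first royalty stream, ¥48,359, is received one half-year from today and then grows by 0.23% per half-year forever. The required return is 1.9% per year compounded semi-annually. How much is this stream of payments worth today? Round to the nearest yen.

¥6,716,528

Periodic rate r = 0.019/2 per half-year.
Growing perpetuity (Gordon): PV = PMT₁ / (r − g) = 48,359 / (r − 0.0023) = ¥6,716,528.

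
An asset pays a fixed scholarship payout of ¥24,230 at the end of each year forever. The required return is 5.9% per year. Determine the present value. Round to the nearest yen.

¥410,678

Periodic rate r = 0.059 per year.
Level perpetuity: PV = PMT / r = 24,230 / (0.059) = ¥410,678.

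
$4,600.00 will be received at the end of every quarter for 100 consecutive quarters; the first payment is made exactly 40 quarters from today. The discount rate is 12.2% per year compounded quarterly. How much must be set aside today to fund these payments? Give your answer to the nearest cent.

$44,412.71

Ordinary annuity of 100 payments, first payment at period 40.
Periodic rate r = 0.122/4 per quarter; n is counted in quarters.
The ordinary-annuity PV formula values the stream one period before the first payment (period 39); discount that back 39 periods:
PV₀ = 4,600 × [1 − (1+r)^−100] / r × (1+r)^−39 = $44,412.71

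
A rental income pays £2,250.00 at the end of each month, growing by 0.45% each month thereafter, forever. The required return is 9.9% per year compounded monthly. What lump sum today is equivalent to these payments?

£600,000.00

Periodic rate r = 0.099/12 per month.
Growing perpetuity (Gordon): PV = PMT₁ / (r − g) = 2,250 / (r − 0.0045) = £600,000.00.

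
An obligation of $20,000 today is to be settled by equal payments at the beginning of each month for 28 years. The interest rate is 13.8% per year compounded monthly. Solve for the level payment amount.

$232.37

Level annuity due; solve PV = PMT × [(1 − (1+r)^−n)/r] × (1+r) for PMT.
Periodic rate r = 0.138/12 per month; n is counted in months.
With n = 336: PMT = 20,000 / ([(1 − (1+r)^−n)/r] × (1+r)) = $232.37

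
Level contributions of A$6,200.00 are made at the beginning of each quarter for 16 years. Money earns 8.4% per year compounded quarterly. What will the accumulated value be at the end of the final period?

A$838,406.46

This is an annuity due: 64 deposits of A$6,200.00 at the beginning of each quarter.
Periodic rate r = 0.084/4 per quarter; n is counted in quarters.
FV = PMT × [((1+r)^n − 1)/r] × (1+r) = 6,200 × [(1+r)^64 − 1] / r × (1+r) = A$838,406.46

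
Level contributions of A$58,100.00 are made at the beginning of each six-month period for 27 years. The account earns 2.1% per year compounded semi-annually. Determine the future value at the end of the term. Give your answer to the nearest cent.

A$4,237,000.43

This is an annuity due: 54 deposits of A$58,100.00 at the beginning of each six-month period.
Periodic rate r = 0.021/2 per half-year; n is counted in half-years.
FV = PMT × [((1+r)^n − 1)/r] × (1+r) = 58,100 × [(1+r)^54 − 1] / r × (1+r) = A$4,237,000.43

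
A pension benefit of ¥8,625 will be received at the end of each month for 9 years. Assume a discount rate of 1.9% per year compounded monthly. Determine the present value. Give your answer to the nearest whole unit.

¥855,588

This is an ordinary annuity: 108 payments of ¥8,625 at the end of each month.
Periodic rate r = 0.019/12 per month; n is counted in months.
PV = PMT × [(1 − (1+r)^−n)/r] = 8,625 × [1 − (1+r)^−108] / r = ¥855,588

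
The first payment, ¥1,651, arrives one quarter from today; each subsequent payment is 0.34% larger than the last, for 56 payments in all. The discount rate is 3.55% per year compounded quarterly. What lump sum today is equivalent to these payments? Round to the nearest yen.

Periodic rate r = 0.0355/4 per quarter; n is counted in quarters.
Growing ordinary annuity: PV = PMT₁ × [1 − ((1+g)/(1+r))^n] / (r − g) = 1,651 × [1 − ((1+0.0034)/(1+r))^56] / (r − 0.0034) = ¥79,211.

¥79,211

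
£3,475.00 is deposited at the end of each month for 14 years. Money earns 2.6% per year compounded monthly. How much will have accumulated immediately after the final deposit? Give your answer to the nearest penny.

This is an ordinary annuity: 168 deposits of £3,475.00 at the end of each month.
Periodic rate r = 0.026/12 per month; n is counted in months.
FV = PMT × [((1+r)^n − 1)/r] = 3,475 × [(1+r)^168 − 1] / r = £703,298.84

£703,298.84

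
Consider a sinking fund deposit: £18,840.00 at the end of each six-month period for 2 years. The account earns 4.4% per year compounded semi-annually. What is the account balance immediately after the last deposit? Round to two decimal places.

This is an ordinary annuity: 4 deposits of £18,840.00 at the end of each six-month period.
Periodic rate r = 0.044/2 per half-year; n is counted in half-years.
FV = PMT × [((1+r)^n − 1)/r] = 18,840 × [(1+r)^4 − 1] / r = £77,883.55

£77,883.55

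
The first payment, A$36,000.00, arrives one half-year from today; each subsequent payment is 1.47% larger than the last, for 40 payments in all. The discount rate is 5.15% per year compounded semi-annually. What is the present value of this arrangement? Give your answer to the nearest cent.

Periodic rate r = 0.0515/2 per half-year; n is counted in half-years.
Growing ordinary annuity: PV = PMT₁ × [1 − ((1+g)/(1+r))^n] / (r − g) = 36,000 × [1 − ((1+0.0147)/(1+r))^40] / (r − 0.0147) = A$1,145,472.57.

A$1,145,472.57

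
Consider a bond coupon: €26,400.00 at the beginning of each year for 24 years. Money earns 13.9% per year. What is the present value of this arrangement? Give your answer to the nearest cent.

This is an annuity due: 24 payments of €26,400.00 at the beginning of each year.
Periodic rate r = 0.139 per year.
PV = PMT × [(1 − (1+r)^−n)/r] × (1+r) = 26,400 × [1 − (1+r)^−24] / r × (1+r) = €206,810.11

€206,810.11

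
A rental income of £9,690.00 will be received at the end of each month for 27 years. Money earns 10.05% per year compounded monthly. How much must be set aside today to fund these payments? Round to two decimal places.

£1,079,428.04

This is an ordinary annuity: 324 payments of £9,690.00 at the end of each month.
Periodic rate r = 0.1005/12 per month; n is counted in months.
PV = PMT × [(1 − (1+r)^−n)/r] = 9,690 × [1 − (1+r)^−324] / r = £1,079,428.04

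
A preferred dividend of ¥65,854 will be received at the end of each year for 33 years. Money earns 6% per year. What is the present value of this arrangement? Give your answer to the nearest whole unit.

This is an ordinary annuity: 33 payments of ¥65,854 at the end of each year.
Periodic rate r = 0.06 per year.
PV = PMT × [(1 − (1+r)^−n)/r] = 65,854 × [1 − (1+r)^−33] / r = ¥937,118

¥937,118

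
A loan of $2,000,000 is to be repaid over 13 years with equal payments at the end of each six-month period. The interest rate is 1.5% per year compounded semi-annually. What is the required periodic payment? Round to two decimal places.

Level ordinary annuity; solve PV = PMT × [(1 − (1+r)^−n)/r] for PMT.
Periodic rate r = 0.015/2 per half-year; n is counted in half-years.
With n = 26: PMT = 2,000,000 / ([(1 − (1+r)^−n)/r]) = $84,953.87

$84,953.87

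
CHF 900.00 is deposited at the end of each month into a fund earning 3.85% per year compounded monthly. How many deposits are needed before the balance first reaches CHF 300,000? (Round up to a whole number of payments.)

Periodic rate r = 0.0385/12 per month; n is counted in months.
Ordinary annuity FV: 300,000 = 900 × [((1+r)^n − 1)/r].
(1+r)^n = 1 + 300,000 × r / 900, so n = ln(1 + 300,000·r/900) / ln(1+r) = 227.05.
Round up to a whole number of payments: n = 228.

228 payments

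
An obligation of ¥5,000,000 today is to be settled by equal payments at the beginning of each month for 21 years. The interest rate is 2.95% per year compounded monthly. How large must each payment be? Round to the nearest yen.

¥26,576

Level annuity due; solve PV = PMT × [(1 − (1+r)^−n)/r] × (1+r) for PMT.
Periodic rate r = 0.0295/12 per month; n is counted in months.
With n = 252: PMT = 5,000,000 / ([(1 − (1+r)^−n)/r] × (1+r)) = ¥26,576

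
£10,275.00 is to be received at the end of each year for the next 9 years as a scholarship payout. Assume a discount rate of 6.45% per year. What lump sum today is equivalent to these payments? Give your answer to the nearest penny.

This is an ordinary annuity: 9 payments of £10,275.00 at the end of each year.
Periodic rate r = 0.0645 per year.
PV = PMT × [(1 − (1+r)^−n)/r] = 10,275 × [1 − (1+r)^−9] / r = £68,538.85

£68,538.85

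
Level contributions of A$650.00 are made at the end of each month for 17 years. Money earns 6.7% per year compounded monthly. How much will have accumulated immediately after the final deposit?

This is an ordinary annuity: 204 deposits of A$650.00 at the end of each month.
Periodic rate r = 0.067/12 per month; n is counted in months.
FV = PMT × [((1+r)^n − 1)/r] = 650 × [(1+r)^204 − 1] / r = A$246,079.91

A$246,079.91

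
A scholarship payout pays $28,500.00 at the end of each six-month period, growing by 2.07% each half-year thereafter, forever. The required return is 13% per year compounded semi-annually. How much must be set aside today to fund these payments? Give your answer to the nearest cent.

Periodic rate r = 0.13/2 per half-year.
Growing perpetuity (Gordon): PV = PMT₁ / (r − g) = 28,500 / (r − 0.0207) = $643,340.86.

$643,340.86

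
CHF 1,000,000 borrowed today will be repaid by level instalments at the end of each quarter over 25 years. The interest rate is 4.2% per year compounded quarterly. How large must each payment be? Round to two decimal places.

Level ordinary annuity; solve PV = PMT × [(1 − (1+r)^−n)/r] for PMT.
Periodic rate r = 0.042/4 per quarter; n is counted in quarters.
With n = 100: PMT = 1,000,000 / ([(1 − (1+r)^−n)/r]) = CHF 16,200.17

CHF 16,200.17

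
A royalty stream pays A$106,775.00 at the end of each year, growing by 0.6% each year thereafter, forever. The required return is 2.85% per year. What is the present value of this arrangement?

Periodic rate r = 0.0285 per year.
Growing perpetuity (Gordon): PV = PMT₁ / (r − g) = 106,775 / (r − 0.006) = A$4,745,555.56.

A$4,745,555.56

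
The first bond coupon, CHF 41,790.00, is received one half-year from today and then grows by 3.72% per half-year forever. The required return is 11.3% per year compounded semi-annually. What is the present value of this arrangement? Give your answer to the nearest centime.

CHF 2,165,284.97

Periodic rate r = 0.113/2 per half-year.
Growing perpetuity (Gordon): PV = PMT₁ / (r − g) = 41,790 / (r − 0.0372) = CHF 2,165,284.97.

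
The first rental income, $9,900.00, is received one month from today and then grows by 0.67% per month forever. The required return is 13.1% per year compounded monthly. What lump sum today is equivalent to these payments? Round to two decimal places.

Periodic rate r = 0.131/12 per month.
Growing perpetuity (Gordon): PV = PMT₁ / (r − g) = 9,900 / (r − 0.0067) = $2,347,826.09.

$2,347,826.09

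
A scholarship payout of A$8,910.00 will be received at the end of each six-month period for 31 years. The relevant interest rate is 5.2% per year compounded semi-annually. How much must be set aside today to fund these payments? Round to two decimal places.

This is an ordinary annuity: 62 payments of A$8,910.00 at the end of each six-month period.
Periodic rate r = 0.052/2 per half-year; n is counted in half-years.
PV = PMT × [(1 − (1+r)^−n)/r] = 8,910 × [1 − (1+r)^−62] / r = A$272,906.36

A$272,906.36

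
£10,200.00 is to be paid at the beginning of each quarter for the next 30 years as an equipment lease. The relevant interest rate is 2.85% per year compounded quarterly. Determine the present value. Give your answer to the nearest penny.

£826,752.94

This is an annuity due: 120 payments of £10,200.00 at the beginning of each quarter.
Periodic rate r = 0.0285/4 per quarter; n is counted in quarters.
PV = PMT × [(1 − (1+r)^−n)/r] × (1+r) = 10,200 × [1 − (1+r)^−120] / r × (1+r) = £826,752.94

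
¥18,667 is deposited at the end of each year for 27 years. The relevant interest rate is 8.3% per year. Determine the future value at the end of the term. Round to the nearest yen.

¥1,711,361

This is an ordinary annuity: 27 deposits of ¥18,667 at the end of each year.
Periodic rate r = 0.083 per year.
FV = PMT × [((1+r)^n − 1)/r] = 18,667 × [(1+r)^27 − 1] / r = ¥1,711,361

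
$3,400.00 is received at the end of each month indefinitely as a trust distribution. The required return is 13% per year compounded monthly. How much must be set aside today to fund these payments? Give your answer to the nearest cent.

$313,846.15

Periodic rate r = 0.13/12 per month.
Level perpetuity: PV = PMT / r = 3,400 / (0.13/12) = $313,846.15.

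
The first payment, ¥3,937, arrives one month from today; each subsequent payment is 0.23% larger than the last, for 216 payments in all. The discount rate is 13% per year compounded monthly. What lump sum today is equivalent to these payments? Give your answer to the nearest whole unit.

Periodic rate r = 0.13/12 per month; n is counted in months.
Growing ordinary annuity: PV = PMT₁ × [1 − ((1+g)/(1+r))^n] / (r − g) = 3,937 × [1 − ((1+0.0023)/(1+r))^216] / (r − 0.0023) = ¥387,445.

¥387,445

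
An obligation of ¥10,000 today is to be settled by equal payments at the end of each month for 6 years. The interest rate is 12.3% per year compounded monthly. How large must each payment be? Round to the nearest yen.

Level ordinary annuity; solve PV = PMT × [(1 − (1+r)^−n)/r] for PMT.
Periodic rate r = 0.123/12 per month; n is counted in months.
With n = 72: PMT = 10,000 / ([(1 − (1+r)^−n)/r]) = ¥197

¥197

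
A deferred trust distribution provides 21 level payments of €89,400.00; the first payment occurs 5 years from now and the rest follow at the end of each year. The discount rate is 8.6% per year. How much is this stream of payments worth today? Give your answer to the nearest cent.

€615,184.65

Ordinary annuity of 21 payments, first payment at period 5.
Periodic rate r = 0.086 per year.
The ordinary-annuity PV formula values the stream one period before the first payment (period 4); discount that back 4 periods:
PV₀ = 89,400 × [1 − (1+r)^−21] / r × (1+r)^−4 = €615,184.65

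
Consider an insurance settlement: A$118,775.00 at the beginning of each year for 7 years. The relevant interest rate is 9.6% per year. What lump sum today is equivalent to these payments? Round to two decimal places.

This is an annuity due: 7 payments of A$118,775.00 at the beginning of each year.
Periodic rate r = 0.096 per year.
PV = PMT × [(1 − (1+r)^−n)/r] × (1+r) = 118,775 × [1 − (1+r)^−7] / r × (1+r) = A$642,191.68

A$642,191.68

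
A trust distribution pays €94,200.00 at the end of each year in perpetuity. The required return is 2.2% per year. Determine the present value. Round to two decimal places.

Periodic rate r = 0.022 per year.
Level perpetuity: PV = PMT / r = 94,200 / (0.022) = €4,281,818.18.

€4,281,818.18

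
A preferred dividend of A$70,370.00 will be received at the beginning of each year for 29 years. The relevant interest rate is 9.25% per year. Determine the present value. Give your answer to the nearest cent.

A$767,234.92

This is an annuity due: 29 payments of A$70,370.00 at the beginning of each year.
Periodic rate r = 0.0925 per year.
PV = PMT × [(1 − (1+r)^−n)/r] × (1+r) = 70,370 × [1 − (1+r)^−29] / r × (1+r) = A$767,234.92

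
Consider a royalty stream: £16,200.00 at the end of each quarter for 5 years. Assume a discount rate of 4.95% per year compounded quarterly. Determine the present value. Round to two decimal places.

This is an ordinary annuity: 20 payments of £16,200.00 at the end of each quarter.
Periodic rate r = 0.0495/4 per quarter; n is counted in quarters.
PV = PMT × [(1 − (1+r)^−n)/r] = 16,200 × [1 − (1+r)^−20] / r = £285,464.30

£285,464.30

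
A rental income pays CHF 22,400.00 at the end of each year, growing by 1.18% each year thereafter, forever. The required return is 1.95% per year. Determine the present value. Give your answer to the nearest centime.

Periodic rate r = 0.0195 per year.
Growing perpetuity (Gordon): PV = PMT₁ / (r − g) = 22,400 / (r − 0.0118) = CHF 2,909,090.91.

CHF 2,909,090.91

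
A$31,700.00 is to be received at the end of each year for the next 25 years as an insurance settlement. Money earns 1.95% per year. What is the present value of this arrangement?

A$622,541.79

This is an ordinary annuity: 25 payments of A$31,700.00 at the end of each year.
Periodic rate r = 0.0195 per year.
PV = PMT × [(1 − (1+r)^−n)/r] = 31,700 × [1 − (1+r)^−25] / r = A$622,541.79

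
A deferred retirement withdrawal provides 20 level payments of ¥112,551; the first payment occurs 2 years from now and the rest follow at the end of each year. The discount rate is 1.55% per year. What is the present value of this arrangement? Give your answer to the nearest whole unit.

¥1,893,507

Ordinary annuity of 20 payments, first payment at period 2.
Periodic rate r = 0.0155 per year.
The ordinary-annuity PV formula values the stream one period before the first payment (period 1); discount that back 1 periods:
PV₀ = 112,551 × [1 − (1+r)^−20] / r × (1+r)^−1 = ¥1,893,507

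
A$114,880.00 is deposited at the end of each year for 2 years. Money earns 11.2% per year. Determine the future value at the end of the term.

A$242,626.56

This is an ordinary annuity: 2 deposits of A$114,880.00 at the end of each year.
Periodic rate r = 0.112 per year.
FV = PMT × [((1+r)^n − 1)/r] = 114,880 × [(1+r)^2 − 1] / r = A$242,626.56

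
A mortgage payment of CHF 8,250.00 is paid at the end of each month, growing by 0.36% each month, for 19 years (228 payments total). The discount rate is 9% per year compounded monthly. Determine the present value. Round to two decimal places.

CHF 1,241,718.19

Periodic rate r = 0.09/12 per month; n is counted in months.
Growing ordinary annuity: PV = PMT₁ × [1 − ((1+g)/(1+r))^n] / (r − g) = 8,250 × [1 − ((1+0.0036)/(1+r))^228] / (r − 0.0036) = CHF 1,241,718.19.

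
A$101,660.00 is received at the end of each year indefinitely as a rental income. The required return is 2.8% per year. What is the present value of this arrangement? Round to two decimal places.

Periodic rate r = 0.028 per year.
Level perpetuity: PV = PMT / r = 101,660 / (0.028) = A$3,630,714.29.

A$3,630,714.29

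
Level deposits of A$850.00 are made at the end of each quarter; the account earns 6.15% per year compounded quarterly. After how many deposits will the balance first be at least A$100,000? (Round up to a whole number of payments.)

Periodic rate r = 0.0615/4 per quarter; n is counted in quarters.
Ordinary annuity FV: 100,000 = 850 × [((1+r)^n − 1)/r].
(1+r)^n = 1 + 100,000 × r / 850, so n = ln(1 + 100,000·r/850) / ln(1+r) = 67.69.
Round up to a whole number of payments: n = 68.

68 payments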